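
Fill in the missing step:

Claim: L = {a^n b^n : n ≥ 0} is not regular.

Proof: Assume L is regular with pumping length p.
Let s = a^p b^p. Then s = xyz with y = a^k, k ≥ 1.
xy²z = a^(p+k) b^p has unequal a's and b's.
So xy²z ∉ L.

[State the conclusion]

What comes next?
This contradicts the pumping lemma for regular languages,
which guarantees xy^i z ∈ L for all i ≥ 0.

Since our assumption that L is regular leads to a contradiction,
we conclude that L = {a^n b^n : n ≥ 0} is NOT regular. ∎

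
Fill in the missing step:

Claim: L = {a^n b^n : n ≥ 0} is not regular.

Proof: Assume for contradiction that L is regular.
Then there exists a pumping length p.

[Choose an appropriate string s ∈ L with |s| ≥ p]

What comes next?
s = a^p b^p

This string is in L (has equal a's and b's) and has length 2p ≥ p.
Any decomposition xyz with |xy| ≤ p means y consists only of a's,
so pumping will unbalance the counts.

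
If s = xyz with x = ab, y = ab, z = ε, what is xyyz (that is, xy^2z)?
ababab

Given x = 'ab', y = 'ab', z = '' and i = 2:

xy^2z = x + y·y·...·y (2 times) + z
       = 'ab' + 'ab'^2 + ''
       = 'ab' + 'abab' + ''
       = 'ababab'

The pumped string is 'ababab' with length 6.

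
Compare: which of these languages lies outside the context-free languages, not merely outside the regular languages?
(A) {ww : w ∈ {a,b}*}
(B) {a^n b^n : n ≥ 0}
(A) {ww : w ∈ {a,b}*}

(A) {ww : w ∈ {a,b}*} requires the CFL pumping lemma.

- {a^n b^n : n ≥ 0} is context-free (but not regular)
  • Can be shown non-regular with the regular pumping lemma
  • After pumping, the number of a's and b's become unequal

- {ww : w ∈ {a,b}*} is NOT context-free
  • Requires the CFL pumping lemma to prove
  • Even a PDA cannot compare two arbitrary halves symbol by symbol; CFL pumping on a^p b^p a^p b^p fails

The CFL pumping lemma is "stronger" in that it can prove non-membership
in the larger class of context-free languages.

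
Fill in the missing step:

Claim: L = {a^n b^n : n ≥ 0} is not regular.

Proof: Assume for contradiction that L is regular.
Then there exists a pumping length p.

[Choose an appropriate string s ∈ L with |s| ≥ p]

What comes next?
s = a^p b^p

This string is in L (has equal a's and b's) and has length 2p ≥ p.
Any decomposition xyz with |xy| ≤ p means y consists only of a's,
so pumping will unbalance the counts.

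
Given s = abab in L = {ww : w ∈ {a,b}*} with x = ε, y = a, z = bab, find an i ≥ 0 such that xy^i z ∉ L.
i = 0

xy⁰z = ε · ε · bab = bab; bab has odd length 3, so it cannot be written as ww and is not in L.
(Other choices also work, e.g. i = 2, 3; only i = 1 is guaranteed to stay in L since xy¹z = s.)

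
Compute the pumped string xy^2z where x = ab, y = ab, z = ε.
ababab

Given x = 'ab', y = 'ab', z = '' and i = 2:

xy^2z = x + y·y·...·y (2 times) + z
       = 'ab' + 'ab'^2 + ''
       = 'ab' + 'abab' + ''
       = 'ababab'

The pumped string is 'ababab' with length 6.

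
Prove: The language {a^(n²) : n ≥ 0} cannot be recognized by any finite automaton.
Assume for contradiction that L is regular, and let p ≥ 1 be the pumping length given by the pumping lemma.
Choose s = a^(p²). Then s ∈ L and |s| = p² ≥ p.
By the pumping lemma, s = xyz for some x, y, z with |xy| ≤ p, |y| ≥ 1, and xy^i z ∈ L for every i ≥ 0.
Here y = a^k for some k with 1 ≤ k ≤ |xy| ≤ p.

Take i = 2: |xy²z| = p² + k.
Now p² < p² + k ≤ p² + p < p² + 2p + 1 = (p + 1)².
So |xy²z| lies strictly between the consecutive squares p² and (p + 1)², hence is not a perfect square, and xy²z ∉ L.

This contradicts the pumping lemma, which requires xy^i z ∈ L for all i ≥ 0.
Hence L = {a^(n²) : n ≥ 0} is not regular. ∎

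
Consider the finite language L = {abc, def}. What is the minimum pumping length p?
p = 4

For a finite language L, the pumping lemma holds vacuously if p > max|s| for s ∈ L.

The longest string in L = {abc, def} has length 3.
If p = 4, then no string s ∈ L has |s| ≥ p, so the condition is vacuously true.

The minimum pumping length is p = 4.

Why no smaller p works: for any p ≤ 3, the longest string s ∈ L has |s| = 3 ≥ p, so it would
have to be pumpable; but pumping up (i = 2, 3, ...) produces ever longer strings, which cannot all lie in the
finite language L. So the pumping property fails for every p ≤ 3.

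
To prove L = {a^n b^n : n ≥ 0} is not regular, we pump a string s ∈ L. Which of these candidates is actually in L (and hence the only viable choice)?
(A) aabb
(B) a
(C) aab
(A) aabb

The pumping lemma is applied to a string s that lies in L, so first check membership of each option:
- (A) aabb = a^2 b^2 has equal counts (2 = 2), so it is in L ✓
- (B) a has 1 a's and 0 b's; 1 ≠ 0, so it is not in L ✗
- (C) aab has 2 a's and 1 b's; 2 ≠ 1, so it is not in L ✗

Only (A) aabb is in L, so it is the only candidate that could play the role of s.
(In a complete proof one picks s in terms of the pumping length p so that |s| ≥ p is guaranteed; a fixed string like aabb illustrates the shape of such an s.)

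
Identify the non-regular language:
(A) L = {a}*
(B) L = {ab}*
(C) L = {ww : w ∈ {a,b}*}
(C) {ww : w ∈ {a,b}*}

(C) L = {ww : w ∈ {a,b}*} is NOT regular.

The pumping lemma can be used to prove this:
After pumping, the two halves no longer match

The other languages are regular because they can be recognized by finite automata.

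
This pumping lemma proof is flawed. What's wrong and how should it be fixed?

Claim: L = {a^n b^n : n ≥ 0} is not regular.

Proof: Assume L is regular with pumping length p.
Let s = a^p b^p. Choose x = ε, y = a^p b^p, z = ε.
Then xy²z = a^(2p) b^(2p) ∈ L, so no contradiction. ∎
Error: The decomposition violates |xy| ≤ p. With y = a^p b^p, |xy| = |y| = 2p > p. (The proof also miscomputes xy²z, which would be a^p b^p a^p b^p rather than a^(2p) b^(2p), and it wrongly treats one harmless decomposition as settling the matter — the prover does not get to choose the decomposition.)

Correction: The pumping lemma requires |xy| ≤ p, and the argument must handle every decomposition satisfying |xy| ≤ p, |y| ≥ 1. Since s starts with p a's, any such y consists only of a's, say y = a^k with k ≥ 1. Then xy²z = a^(p+k) b^p has unequal numbers of a's and b's, so xy²z ∉ L — the required contradiction.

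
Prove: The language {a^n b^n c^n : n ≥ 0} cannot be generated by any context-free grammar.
Assume for contradiction that L is context-free, and let p ≥ 1 be the pumping length given by the pumping lemma for CFLs.
Choose s = a^p b^p c^p. Then s ∈ L and |s| = 3p ≥ p.
By the CFL pumping lemma, s = uvxyz for some u, v, x, y, z with |vxy| ≤ p, |vy| ≥ 1, and uv^i xy^i z ∈ L for every i ≥ 0.

Because |vxy| ≤ p, the window vxy cannot contain both an a and a c: any substring of s containing both must include the entire block b^p plus at least one a and one c, so it has length ≥ p + 2 > p.
Hence at least one of the letters a, c does not occur in vy at all.

Take i = 0: the string uxz is obtained from s by deleting |vy| ≥ 1 symbols, so |uxz| = 3p − |vy| < 3p.
But the letter (a or c) that does not occur in vy still occurs exactly p times in uxz. Every string of L with exactly p copies of some letter is a^p b^p c^p, of length 3p. Since |uxz| < 3p, uxz ∉ L.

This contradicts the CFL pumping lemma, which requires uv^i xy^i z ∈ L for all i ≥ 0.
Hence L = {a^n b^n c^n : n ≥ 0} is not context-free. ∎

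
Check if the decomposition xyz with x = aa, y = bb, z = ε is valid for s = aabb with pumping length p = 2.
Violated: |xy| ≤ p

The decomposition x = aa, y = bb, z = ε for s = aabb with p = 2
violates the constraint: |xy| ≤ p

|xy| = |aabb| = 4 > 2 = p. The decomposition puts too many characters in xy.

Pumping lemma constraints:
1. xyz = s (decomposition is valid)
2. |xy| ≤ p
3. |y| > 0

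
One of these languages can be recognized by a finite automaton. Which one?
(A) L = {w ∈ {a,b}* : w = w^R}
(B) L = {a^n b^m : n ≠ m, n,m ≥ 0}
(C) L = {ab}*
(C) {ab}*

(C) L = {ab}* is regular.

This can be recognized by a finite automaton (DFA/NFA).
Regular expressions like {ab}* define regular languages.

The other choices are not regular:
- {a^n b^m : n ≠ m, n,m ≥ 0}: After pumping a's, we can make n = m
- {w ∈ {a,b}* : w = w^R}: After pumping, the string is no longer symmetric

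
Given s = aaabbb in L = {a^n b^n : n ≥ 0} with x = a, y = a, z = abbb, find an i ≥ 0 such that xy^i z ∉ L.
i = 2

xy²z = a · aa · abbb = aaaabbb; aaaabbb has 4 a's and 3 b's; 4 ≠ 3, so it is not in L.
(Other choices also work, e.g. i = 0, 3; only i = 1 is guaranteed to stay in L since xy¹z = s.)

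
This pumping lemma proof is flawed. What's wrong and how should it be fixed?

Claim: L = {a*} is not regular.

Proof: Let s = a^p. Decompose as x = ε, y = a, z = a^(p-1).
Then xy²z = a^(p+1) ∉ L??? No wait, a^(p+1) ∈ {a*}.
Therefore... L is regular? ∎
Error: The proof attempts to show a*  is not regular, but a* IS regular!

Correction: a* is a regular language (recognized by a simple DFA with one accepting state and self-loop on 'a'). The pumping lemma can only prove non-regularity, not regularity. For regular languages, pumping always works.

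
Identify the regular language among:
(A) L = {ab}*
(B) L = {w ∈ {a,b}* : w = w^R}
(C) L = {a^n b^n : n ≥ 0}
(A) {ab}*

(A) L = {ab}* is regular.

This can be recognized by a finite automaton (DFA/NFA).
Regular expressions like {ab}* define regular languages.

The other choices are not regular:
- {w ∈ {a,b}* : w = w^R}: After pumping, the string is no longer symmetric
- {a^n b^n : n ≥ 0}: After pumping, the number of a's and b's become unequal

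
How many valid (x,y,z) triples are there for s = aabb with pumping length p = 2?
3

For s = 'aabb' with pumping length p = 2:

Constraints: |xy| ≤ 2, |y| > 0

Valid decompositions (|xy| ≤ p, |y| ≥ 1):
  • x='', y='a', z='abb'
  • x='a', y='a', z='bb'
  • x='', y='aa', z='bb'

Total count: 3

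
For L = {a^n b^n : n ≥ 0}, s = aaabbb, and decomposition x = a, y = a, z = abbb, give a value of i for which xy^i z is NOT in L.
i = 0

xy⁰z = a · ε · abbb = aabbb; aabbb has 2 a's and 3 b's; 2 ≠ 3, so it is not in L.
(Other choices also work, e.g. i = 2, 3; only i = 1 is guaranteed to stay in L since xy¹z = s.)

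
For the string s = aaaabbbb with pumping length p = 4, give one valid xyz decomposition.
x = 'a', y = 'aa', z = 'abbbb'

For s = aaaabbbb and p = 4, one valid decomposition is:
- x = 'a' (length 1)
- y = 'aa' (length 2)
- z = 'abbbb' (length 5)

Verification:
- xyz = 'a' + 'aa' + 'abbbb' = aaaabbbb ✓
- |xy| = 3 ≤ 4 ✓
- |y| = 2 > 0 ✓

All pumping lemma constraints are satisfied.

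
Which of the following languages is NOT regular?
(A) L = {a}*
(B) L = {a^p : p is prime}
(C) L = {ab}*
(B) {a^p : p is prime}

(B) L = {a^p : p is prime} is NOT regular.

The pumping lemma can be used to prove this:
After pumping, the length becomes composite

The other languages are regular because they can be recognized by finite automata.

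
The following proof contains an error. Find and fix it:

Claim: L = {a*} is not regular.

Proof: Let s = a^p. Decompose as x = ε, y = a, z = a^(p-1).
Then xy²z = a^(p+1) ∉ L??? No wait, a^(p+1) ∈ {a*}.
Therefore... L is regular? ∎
Error: The proof attempts to show a*  is not regular, but a* IS regular!

Correction: a* is a regular language (recognized by a simple DFA with one accepting state and self-loop on 'a'). The pumping lemma can only prove non-regularity, not regularity. For regular languages, pumping always works.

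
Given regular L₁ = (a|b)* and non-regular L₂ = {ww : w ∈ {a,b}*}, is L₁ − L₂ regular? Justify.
No — L₁ − L₂ is not regular.

L₁ − L₂ is the complement of {ww} within {a,b}*. If it were regular, its complement {ww} would be regular as well (regular languages are closed under complement) — contradiction. So L₁ − L₂ is not regular.

Note that the bare facts "L₁ regular, L₂ non-regular" do not settle the question by themselves: the closure of regular languages under ∪, ∩, complement and difference applies only when BOTH operands are regular. With a non-regular operand the result can come out regular or non-regular depending on the specific languages, so one has to work out L₁ − L₂ for this particular pair, as above.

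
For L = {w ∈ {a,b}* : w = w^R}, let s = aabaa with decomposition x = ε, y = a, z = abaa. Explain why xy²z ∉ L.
xy²z = aaabaa ∉ L

Pumping with i = 2 replaces y = a by y² = aa:
- Original: s = xyz = aabaa; aabaa reversed is aabaa, the same string, so it is a palindrome and is in L
- Pumped: xy²z = ε · aa · abaa = aaabaa
- aaabaa reversed is aabaaa ≠ aaabaa, so it is not a palindrome and is not in L

The pumping lemma would require xy²z ∈ L, so this decomposition yields a contradiction.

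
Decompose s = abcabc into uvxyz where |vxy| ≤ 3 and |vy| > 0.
u='ab', v='c', x='a', y='b', z='c'

For s = abcabc with pumping length p = 3:

One valid decomposition:
- u = 'ab'
- v = 'c'
- x = 'a'
- y = 'b'
- z = 'c'

Verification:
- uvxyz = 'ab' + 'c' + 'a' + 'b' + 'c' = abcabc ✓
- |vxy| = |'cab'| = 3 ≤ 3 ✓
- |vy| = |'cb'| = 2 > 0 ✓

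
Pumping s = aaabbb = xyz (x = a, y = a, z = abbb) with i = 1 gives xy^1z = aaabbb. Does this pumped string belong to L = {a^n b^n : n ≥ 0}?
Yes

xy¹z = a · a · abbb = aaabbb.
aaabbb = a^3 b^3 has equal counts (3 = 3), so it is in L.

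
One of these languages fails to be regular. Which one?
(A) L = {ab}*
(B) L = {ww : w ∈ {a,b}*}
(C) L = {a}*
(B) {ww : w ∈ {a,b}*}

(B) L = {ww : w ∈ {a,b}*} is NOT regular.

The pumping lemma can be used to prove this:
After pumping, the two halves no longer match

The other languages are regular because they can be recognized by finite automata.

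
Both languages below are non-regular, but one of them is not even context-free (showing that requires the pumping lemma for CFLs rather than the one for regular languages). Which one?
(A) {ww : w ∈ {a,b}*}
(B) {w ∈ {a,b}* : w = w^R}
(A) {ww : w ∈ {a,b}*}

(A) {ww : w ∈ {a,b}*} requires the CFL pumping lemma.

- {w ∈ {a,b}* : w = w^R} is context-free (but not regular)
  • Can be shown non-regular with the regular pumping lemma
  • After pumping, the string is no longer symmetric

- {ww : w ∈ {a,b}*} is NOT context-free
  • Requires the CFL pumping lemma to prove
  • Even a PDA cannot compare two arbitrary halves symbol by symbol; CFL pumping on a^p b^p a^p b^p fails

The CFL pumping lemma is "stronger" in that it can prove non-membership
in the larger class of context-free languages.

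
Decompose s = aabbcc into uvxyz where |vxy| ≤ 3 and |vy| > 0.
u='aa', v='b', x='b', y='c', z='c'

For s = aabbcc with pumping length p = 3:

One valid decomposition:
- u = 'aa'
- v = 'b'
- x = 'b'
- y = 'c'
- z = 'c'

Verification:
- uvxyz = 'aa' + 'b' + 'b' + 'c' + 'c' = aabbcc ✓
- |vxy| = |'bbc'| = 3 ≤ 3 ✓
- |vy| = |'bc'| = 2 > 0 ✓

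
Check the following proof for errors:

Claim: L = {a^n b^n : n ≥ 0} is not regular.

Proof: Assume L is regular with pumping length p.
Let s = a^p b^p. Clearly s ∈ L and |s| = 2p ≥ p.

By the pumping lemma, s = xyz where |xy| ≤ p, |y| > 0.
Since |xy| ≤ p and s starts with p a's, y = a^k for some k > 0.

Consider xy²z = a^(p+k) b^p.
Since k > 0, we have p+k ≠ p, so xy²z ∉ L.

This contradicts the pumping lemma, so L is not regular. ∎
The proof is correct.

This proof is valid because:
1. The string s = a^p b^p is correctly in L
2. The decomposition analysis is correct: y must consist only of a's
3. The contradiction is valid: pumping increases a's but not b's
4. The conclusion follows logically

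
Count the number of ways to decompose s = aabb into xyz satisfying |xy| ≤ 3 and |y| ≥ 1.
6

For s = 'aabb' with pumping length p = 3:

Constraints: |xy| ≤ 3, |y| > 0

Valid decompositions (|xy| ≤ p, |y| ≥ 1):
  • x='', y='a', z='abb'
  • x='a', y='a', z='bb'
  • x='', y='aa', z='bb'
  • x='aa', y='b', z='b'
  • x='a', y='ab', z='b'
  • x='', y='aab', z='b'

Total count: 6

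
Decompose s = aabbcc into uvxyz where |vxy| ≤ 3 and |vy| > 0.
u='aa', v='b', x='b', y='c', z='c'

For s = aabbcc with pumping length p = 3:

One valid decomposition:
- u = 'aa'
- v = 'b'
- x = 'b'
- y = 'c'
- z = 'c'

Verification:
- uvxyz = 'aa' + 'b' + 'b' + 'c' + 'c' = aabbcc ✓
- |vxy| = |'bbc'| = 3 ≤ 3 ✓
- |vy| = |'bc'| = 2 > 0 ✓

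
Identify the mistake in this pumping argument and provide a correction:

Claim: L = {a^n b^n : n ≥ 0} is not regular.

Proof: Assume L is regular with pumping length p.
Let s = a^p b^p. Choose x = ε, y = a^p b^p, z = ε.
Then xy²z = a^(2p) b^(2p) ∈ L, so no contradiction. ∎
Error: The decomposition violates |xy| ≤ p. With y = a^p b^p, |xy| = |y| = 2p > p. (The proof also miscomputes xy²z, which would be a^p b^p a^p b^p rather than a^(2p) b^(2p), and it wrongly treats one harmless decomposition as settling the matter — the prover does not get to choose the decomposition.)

Correction: The pumping lemma requires |xy| ≤ p, and the argument must handle every decomposition satisfying |xy| ≤ p, |y| ≥ 1. Since s starts with p a's, any such y consists only of a's, say y = a^k with k ≥ 1. Then xy²z = a^(p+k) b^p has unequal numbers of a's and b's, so xy²z ∉ L — the required contradiction.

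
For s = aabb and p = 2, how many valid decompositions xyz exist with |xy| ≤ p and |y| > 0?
3

For s = 'aabb' with pumping length p = 2:

Constraints: |xy| ≤ 2, |y| > 0

Valid decompositions (|xy| ≤ p, |y| ≥ 1):
  • x='', y='a', z='abb'
  • x='a', y='a', z='bb'
  • x='', y='aa', z='bb'

Total count: 3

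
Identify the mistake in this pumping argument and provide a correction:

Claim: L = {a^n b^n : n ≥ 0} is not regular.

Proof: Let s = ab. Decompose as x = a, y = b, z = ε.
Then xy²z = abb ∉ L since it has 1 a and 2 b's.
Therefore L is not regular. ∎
Error: The string s = ab might be shorter than the pumping length p.

Correction: Choose s = a^p b^p to ensure |s| ≥ p. Also, the decomposition is wrong: with |xy| ≤ p, y cannot include b's when s starts with p a's.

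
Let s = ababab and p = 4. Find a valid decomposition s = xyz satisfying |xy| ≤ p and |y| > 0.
x = '', y = 'ab', z = 'abab'

For s = ababab and p = 4, one valid decomposition is:
- x = '' (length 0)
- y = 'ab' (length 2)
- z = 'abab' (length 4)

Verification:
- xyz = '' + 'ab' + 'abab' = ababab ✓
- |xy| = 2 ≤ 4 ✓
- |y| = 2 > 0 ✓

All pumping lemma constraints are satisfied.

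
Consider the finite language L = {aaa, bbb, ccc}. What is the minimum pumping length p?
p = 4

For a finite language L, the pumping lemma holds vacuously if p > max|s| for s ∈ L.

The longest string in L = {aaa, bbb, ccc} has length 3.
If p = 4, then no string s ∈ L has |s| ≥ p, so the condition is vacuously true.

The minimum pumping length is p = 4.

Why no smaller p works: for any p ≤ 3, the longest string s ∈ L has |s| = 3 ≥ p, so it would
have to be pumpable; but pumping up (i = 2, 3, ...) produces ever longer strings, which cannot all lie in the
finite language L. So the pumping property fails for every p ≤ 3.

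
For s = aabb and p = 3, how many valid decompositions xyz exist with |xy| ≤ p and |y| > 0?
6

For s = 'aabb' with pumping length p = 3:

Constraints: |xy| ≤ 3, |y| > 0

Valid decompositions (|xy| ≤ p, |y| ≥ 1):
  • x='', y='a', z='abb'
  • x='a', y='a', z='bb'
  • x='', y='aa', z='bb'
  • x='aa', y='b', z='b'
  • x='a', y='ab', z='b'
  • x='', y='aab', z='b'

Total count: 6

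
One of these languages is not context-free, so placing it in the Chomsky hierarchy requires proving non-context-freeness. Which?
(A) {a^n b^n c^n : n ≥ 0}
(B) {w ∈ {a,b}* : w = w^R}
(A) {a^n b^n c^n : n ≥ 0}

(A) {a^n b^n c^n : n ≥ 0} requires the CFL pumping lemma.

- {w ∈ {a,b}* : w = w^R} is context-free (but not regular)
  • Can be shown non-regular with the regular pumping lemma
  • After pumping, the string is no longer symmetric

- {a^n b^n c^n : n ≥ 0} is NOT context-free
  • Requires the CFL pumping lemma to prove
  • Cannot maintain three equal counts simultaneously

The CFL pumping lemma is "stronger" in that it can prove non-membership
in the larger class of context-free languages.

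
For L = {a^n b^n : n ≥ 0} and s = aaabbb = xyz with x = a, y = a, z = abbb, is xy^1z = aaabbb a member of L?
Yes

xy¹z = a · a · abbb = aaabbb.
aaabbb = a^3 b^3 has equal counts (3 = 3), so it is in L.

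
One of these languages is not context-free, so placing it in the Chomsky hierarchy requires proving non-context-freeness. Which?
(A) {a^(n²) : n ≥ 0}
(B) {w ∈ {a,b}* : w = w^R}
(A) {a^(n²) : n ≥ 0}

(A) {a^(n²) : n ≥ 0} requires the CFL pumping lemma.

- {w ∈ {a,b}* : w = w^R} is context-free (but not regular)
  • Can be shown non-regular with the regular pumping lemma
  • After pumping, the string is no longer symmetric

- {a^(n²) : n ≥ 0} is NOT context-free
  • Requires the CFL pumping lemma to prove
  • Gaps between squares grow unboundedly

The CFL pumping lemma is "stronger" in that it can prove non-membership
in the larger class of context-free languages.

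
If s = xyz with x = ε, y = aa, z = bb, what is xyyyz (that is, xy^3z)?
aaaaaabb

Given x = '', y = 'aa', z = 'bb' and i = 3:

xy^3z = x + y·y·...·y (3 times) + z
       = '' + 'aa'^3 + 'bb'
       = '' + 'aaaaaa' + 'bb'
       = 'aaaaaabb'

The pumped string is 'aaaaaabb' with length 8.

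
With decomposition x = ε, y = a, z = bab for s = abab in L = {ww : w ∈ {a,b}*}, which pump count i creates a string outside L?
i = 2

xy²z = ε · aa · bab = aabab; aabab has odd length 5, so it cannot be written as ww and is not in L.
(Other choices also work, e.g. i = 0, 3; only i = 1 is guaranteed to stay in L since xy¹z = s.)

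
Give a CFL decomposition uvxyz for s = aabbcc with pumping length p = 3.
u='aa', v='b', x='b', y='c', z='c'

For s = aabbcc with pumping length p = 3:

One valid decomposition:
- u = 'aa'
- v = 'b'
- x = 'b'
- y = 'c'
- z = 'c'

Verification:
- uvxyz = 'aa' + 'b' + 'b' + 'c' + 'c' = aabbcc ✓
- |vxy| = |'bbc'| = 3 ≤ 3 ✓
- |vy| = |'bc'| = 2 > 0 ✓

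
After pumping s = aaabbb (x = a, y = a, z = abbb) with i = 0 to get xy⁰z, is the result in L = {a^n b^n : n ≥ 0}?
No

xy⁰z = a · ε · abbb = aabbb.
aabbb has 2 a's and 3 b's; 2 ≠ 3, so it is not in L.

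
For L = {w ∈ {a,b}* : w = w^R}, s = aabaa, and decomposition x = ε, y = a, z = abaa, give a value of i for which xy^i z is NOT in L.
i = 0

xy⁰z = ε · ε · abaa = abaa; abaa reversed is aaba ≠ abaa, so it is not a palindrome and is not in L.
(Other choices also work, e.g. i = 2, 3; only i = 1 is guaranteed to stay in L since xy¹z = s.)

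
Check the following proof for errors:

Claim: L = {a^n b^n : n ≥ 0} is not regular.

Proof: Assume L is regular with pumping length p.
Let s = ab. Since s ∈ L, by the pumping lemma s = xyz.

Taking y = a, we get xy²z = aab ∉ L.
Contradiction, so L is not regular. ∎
The proof is INCORRECT.

Error: The string s = ab may be shorter than p.
The pumping lemma only applies to strings with |s| ≥ p, and p is not under our control.
We must choose s in terms of p, e.g. s = a^p b^p, to ensure |s| ≥ p.
(The proof also fixes one particular y; a valid argument must handle every decomposition with |xy| ≤ p and |y| ≥ 1 — for s = a^p b^p this forces y = a^k, and then xy²z = a^(p+k) b^p ∉ L.)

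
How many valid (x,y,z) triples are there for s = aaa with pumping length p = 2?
3

For s = 'aaa' with pumping length p = 2:

Constraints: |xy| ≤ 2, |y| > 0

Valid decompositions (|xy| ≤ p, |y| ≥ 1):
  • x='', y='a', z='aa'
  • x='a', y='a', z='a'
  • x='', y='aa', z='a'

Total count: 3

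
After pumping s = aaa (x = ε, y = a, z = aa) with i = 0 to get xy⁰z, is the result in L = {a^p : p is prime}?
Yes

xy⁰z = ε · ε · aa = aa.
aa has length 2, which is prime, so it is in L.
(A single pumped string landing in L is not a contradiction by itself; a non-regularity proof needs some i for which xy^i z ∉ L, for every admissible decomposition.)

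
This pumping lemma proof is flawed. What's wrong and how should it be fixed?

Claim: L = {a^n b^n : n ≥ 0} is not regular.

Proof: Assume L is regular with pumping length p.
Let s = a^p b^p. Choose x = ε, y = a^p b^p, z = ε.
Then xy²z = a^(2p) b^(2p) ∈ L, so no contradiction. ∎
Error: The decomposition violates |xy| ≤ p. With y = a^p b^p, |xy| = |y| = 2p > p. (The proof also miscomputes xy²z, which would be a^p b^p a^p b^p rather than a^(2p) b^(2p), and it wrongly treats one harmless decomposition as settling the matter — the prover does not get to choose the decomposition.)

Correction: The pumping lemma requires |xy| ≤ p, and the argument must handle every decomposition satisfying |xy| ≤ p, |y| ≥ 1. Since s starts with p a's, any such y consists only of a's, say y = a^k with k ≥ 1. Then xy²z = a^(p+k) b^p has unequal numbers of a's and b's, so xy²z ∉ L — the required contradiction.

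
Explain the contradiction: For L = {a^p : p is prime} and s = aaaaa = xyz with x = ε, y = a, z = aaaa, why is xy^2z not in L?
xy²z = aaaaaa ∉ L

Pumping with i = 2 replaces y = a by y² = aa:
- Original: s = xyz = aaaaa; aaaaa has length 5, which is prime, so it is in L
- Pumped: xy²z = ε · aa · aaaa = aaaaaa
- aaaaaa has length 6 = 2 × 3, which is not prime, so it is not in L

The pumping lemma would require xy²z ∈ L, so this decomposition yields a contradiction.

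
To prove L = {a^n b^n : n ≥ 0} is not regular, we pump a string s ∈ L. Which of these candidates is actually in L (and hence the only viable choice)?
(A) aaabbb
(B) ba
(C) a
(A) aaabbb

The pumping lemma is applied to a string s that lies in L, so first check membership of each option:
- (A) aaabbb = a^3 b^3 has equal counts (3 = 3), so it is in L ✓
- (B) ba has an a after a b, so it is not of the form a^n b^n and is not in L ✗
- (C) a has 1 a's and 0 b's; 1 ≠ 0, so it is not in L ✗

Only (A) aaabbb is in L, so it is the only candidate that could play the role of s.
(In a complete proof one picks s in terms of the pumping length p so that |s| ≥ p is guaranteed; a fixed string like aaabbb illustrates the shape of such an s.)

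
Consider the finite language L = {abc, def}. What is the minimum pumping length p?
p = 4

For a finite language L, the pumping lemma holds vacuously if p > max|s| for s ∈ L.

The longest string in L = {abc, def} has length 3.
If p = 4, then no string s ∈ L has |s| ≥ p, so the condition is vacuously true.

The minimum pumping length is p = 4.

Why no smaller p works: for any p ≤ 3, the longest string s ∈ L has |s| = 3 ≥ p, so it would
have to be pumpable; but pumping up (i = 2, 3, ...) produces ever longer strings, which cannot all lie in the
finite language L. So the pumping property fails for every p ≤ 3.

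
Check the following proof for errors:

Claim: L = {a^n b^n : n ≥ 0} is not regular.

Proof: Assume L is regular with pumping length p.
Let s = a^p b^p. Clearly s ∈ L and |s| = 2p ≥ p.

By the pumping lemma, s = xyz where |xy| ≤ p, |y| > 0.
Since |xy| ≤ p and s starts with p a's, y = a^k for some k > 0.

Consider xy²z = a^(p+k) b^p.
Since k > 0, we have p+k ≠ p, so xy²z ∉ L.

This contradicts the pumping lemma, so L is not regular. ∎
The proof is correct.

This proof is valid because:
1. The string s = a^p b^p is correctly in L
2. The decomposition analysis is correct: y must consist only of a's
3. The contradiction is valid: pumping increases a's but not b's
4. The conclusion follows logically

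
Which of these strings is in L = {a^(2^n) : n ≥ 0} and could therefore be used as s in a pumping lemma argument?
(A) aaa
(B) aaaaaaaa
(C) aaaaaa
(B) aaaaaaaa

The pumping lemma is applied to a string s that lies in L, so first check membership of each option:
- (A) aaa has length 3, strictly between 2^1 = 2 and 2^2 = 4, so it is not in L ✗
- (B) aaaaaaaa has length 8 = 2^3, so it is in L ✓
- (C) aaaaaa has length 6, strictly between 2^2 = 4 and 2^3 = 8, so it is not in L ✗

Only (B) aaaaaaaa is in L, so it is the only candidate that could play the role of s.
(In a complete proof one picks s in terms of the pumping length p so that |s| ≥ p is guaranteed; a fixed string like aaaaaaaa illustrates the shape of such an s.)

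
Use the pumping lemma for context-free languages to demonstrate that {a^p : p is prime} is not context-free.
Assume for contradiction that L is context-free, and let p ≥ 1 be the pumping length given by the pumping lemma for CFLs.
Choose a prime q with q ≥ p and let s = a^q. Then s ∈ L and |s| = q ≥ p.
By the CFL pumping lemma, s = uvxyz for some u, v, x, y, z with |vxy| ≤ p, |vy| ≥ 1, and uv^i xy^i z ∈ L for every i ≥ 0.
All symbols are a's, so only lengths matter: let k = |vy|, with 1 ≤ k ≤ p. Then |uv^i xy^i z| = q + (i − 1)k.

Take i = q + 1: the length is q + qk = q(k + 1).
Both factors satisfy q ≥ 2 and k + 1 ≥ 2, so q(k + 1) is composite and uv^(q+1) xy^(q+1) z ∉ L.

This contradicts the CFL pumping lemma, which requires uv^i xy^i z ∈ L for all i ≥ 0.
Hence L = {a^p : p is prime} is not context-free. ∎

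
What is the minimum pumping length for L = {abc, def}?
p = 4

For a finite language L, the pumping lemma holds vacuously if p > max|s| for s ∈ L.

The longest string in L = {abc, def} has length 3.
If p = 4, then no string s ∈ L has |s| ≥ p, so the condition is vacuously true.

The minimum pumping length is p = 4.

Why no smaller p works: for any p ≤ 3, the longest string s ∈ L has |s| = 3 ≥ p, so it would
have to be pumpable; but pumping up (i = 2, 3, ...) produces ever longer strings, which cannot all lie in the
finite language L. So the pumping property fails for every p ≤ 3.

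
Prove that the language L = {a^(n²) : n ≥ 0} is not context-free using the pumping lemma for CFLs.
Assume for contradiction that L is context-free, and let p ≥ 1 be the pumping length given by the pumping lemma for CFLs.
Choose s = a^(p²). Then s ∈ L and |s| = p² ≥ p.
By the CFL pumping lemma, s = uvxyz for some u, v, x, y, z with |vxy| ≤ p, |vy| ≥ 1, and uv^i xy^i z ∈ L for every i ≥ 0.
All symbols are a's, so only lengths matter: let k = |vy|, with 1 ≤ k ≤ |vxy| ≤ p.

Take i = 2: |uv²xy²z| = p² + k, and p² < p² + k ≤ p² + p < (p + 1)².
So the length lies strictly between consecutive squares and is not a perfect square; uv²xy²z ∉ L.

This contradicts the CFL pumping lemma, which requires uv^i xy^i z ∈ L for all i ≥ 0.
Hence L = {a^(n²) : n ≥ 0} is not context-free. ∎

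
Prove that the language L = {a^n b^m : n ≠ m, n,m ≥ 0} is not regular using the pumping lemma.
Assume for contradiction that L is regular, and let p ≥ 1 be the pumping length given by the pumping lemma.
Choose s = a^p b^(p + p!). Then s ∈ L because p ≠ p + p! (as p! ≥ 1), and |s| ≥ p.
By the pumping lemma, s = xyz for some x, y, z with |xy| ≤ p, |y| ≥ 1, and xy^i z ∈ L for every i ≥ 0.
Since |xy| ≤ p and the first p symbols of s are all a's, y = a^k for some k with 1 ≤ k ≤ p.
For every i ≥ 0, xy^i z = a^(p + (i − 1)k) b^(p + p!).

Because 1 ≤ k ≤ p, k divides p!. Let t = p!/k (a positive integer) and take i = t + 1.
Then the number of a's is p + tk = p + p!, which equals the number of b's.
So xy^(t+1) z = a^(p + p!) b^(p + p!) has equally many a's and b's and is NOT in L.

This contradicts the pumping lemma, which requires xy^i z ∈ L for all i ≥ 0.
Hence L = {a^n b^m : n ≠ m, n,m ≥ 0} is not regular. ∎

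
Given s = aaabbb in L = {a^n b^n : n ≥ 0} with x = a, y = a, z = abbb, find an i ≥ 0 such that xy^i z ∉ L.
i = 0

xy⁰z = a · ε · abbb = aabbb; aabbb has 2 a's and 3 b's; 2 ≠ 3, so it is not in L.
(Other choices also work, e.g. i = 2, 3; only i = 1 is guaranteed to stay in L since xy¹z = s.)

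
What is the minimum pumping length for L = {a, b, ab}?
p = 3

For a finite language L, the pumping lemma holds vacuously if p > max|s| for s ∈ L.

The longest string in L = {a, b, ab} has length 2.
If p = 3, then no string s ∈ L has |s| ≥ p, so the condition is vacuously true.

The minimum pumping length is p = 3.

Why no smaller p works: for any p ≤ 2, the longest string s ∈ L has |s| = 2 ≥ p, so it would
have to be pumpable; but pumping up (i = 2, 3, ...) produces ever longer strings, which cannot all lie in the
finite language L. So the pumping property fails for every p ≤ 2.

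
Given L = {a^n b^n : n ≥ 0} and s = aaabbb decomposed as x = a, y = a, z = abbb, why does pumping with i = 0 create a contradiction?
xy⁰z = aabbb ∉ L

Pumping with i = 0 replaces y = a by y⁰ = ε:
- Original: s = xyz = aaabbb; aaabbb = a^3 b^3 has equal counts (3 = 3), so it is in L
- Pumped: xy⁰z = a · ε · abbb = aabbb
- aabbb has 2 a's and 3 b's; 2 ≠ 3, so it is not in L

The pumping lemma would require xy⁰z ∈ L, so this decomposition yields a contradiction.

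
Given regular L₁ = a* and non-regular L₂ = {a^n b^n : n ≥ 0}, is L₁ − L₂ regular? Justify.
Yes — L₁ − L₂ is regular.

The only string of a* that lies in {a^n b^n} is ε, so L₁ − L₂ = a* − {ε} = a⁺ = aa*, which is regular.

Note that the bare facts "L₁ regular, L₂ non-regular" do not settle the question by themselves: the closure of regular languages under ∪, ∩, complement and difference applies only when BOTH operands are regular. With a non-regular operand the result can come out regular or non-regular depending on the specific languages, so one has to work out L₁ − L₂ for this particular pair, as above.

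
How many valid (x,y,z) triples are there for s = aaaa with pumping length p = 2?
3

For s = 'aaaa' with pumping length p = 2:

Constraints: |xy| ≤ 2, |y| > 0

Valid decompositions (|xy| ≤ p, |y| ≥ 1):
  • x='', y='a', z='aaa'
  • x='a', y='a', z='aa'
  • x='', y='aa', z='aa'

Total count: 3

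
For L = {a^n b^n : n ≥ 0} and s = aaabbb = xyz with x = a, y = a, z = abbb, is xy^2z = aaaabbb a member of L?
No

xy²z = a · aa · abbb = aaaabbb.
aaaabbb has 4 a's and 3 b's; 4 ≠ 3, so it is not in L.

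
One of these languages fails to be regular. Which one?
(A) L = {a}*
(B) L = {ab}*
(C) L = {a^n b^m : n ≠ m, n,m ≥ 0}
(C) {a^n b^m : n ≠ m, n,m ≥ 0}

(C) L = {a^n b^m : n ≠ m, n,m ≥ 0} is NOT regular.

The pumping lemma can be used to prove this:
After pumping a's, we can make n = m

The other languages are regular because they can be recognized by finite automata.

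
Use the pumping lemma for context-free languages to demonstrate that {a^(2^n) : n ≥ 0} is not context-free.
Assume for contradiction that L is context-free, and let p ≥ 1 be the pumping length given by the pumping lemma for CFLs.
Choose s = a^(2^p). Then s ∈ L and |s| = 2^p ≥ p.
By the CFL pumping lemma, s = uvxyz for some u, v, x, y, z with |vxy| ≤ p, |vy| ≥ 1, and uv^i xy^i z ∈ L for every i ≥ 0.
All symbols are a's, so only lengths matter: let k = |vy|, with 1 ≤ k ≤ |vxy| ≤ p < 2^p.

Take i = 2: |uv²xy²z| = 2^p + k, and 2^p < 2^p + k < 2^p + 2^p = 2^(p+1).
So the length lies strictly between consecutive powers of two and is not a power of 2; uv²xy²z ∉ L.

This contradicts the CFL pumping lemma, which requires uv^i xy^i z ∈ L for all i ≥ 0.
Hence L = {a^(2^n) : n ≥ 0} is not context-free. ∎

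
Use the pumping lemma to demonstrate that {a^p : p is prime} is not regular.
Assume for contradiction that L is regular, and let p ≥ 1 be the pumping length given by the pumping lemma.
Choose a prime q with q ≥ p (one exists because there are infinitely many primes) and let s = a^q. Then s ∈ L and |s| = q ≥ p.
By the pumping lemma, s = xyz for some x, y, z with |xy| ≤ p, |y| ≥ 1, and xy^i z ∈ L for every i ≥ 0.
Here y = a^k for some k with 1 ≤ k ≤ p, and xy^i z = a^(q + (i − 1)k) for every i ≥ 0.

Take i = q + 1: |xy^(q+1) z| = q + qk = q(k + 1).
Both factors satisfy q ≥ 2 and k + 1 ≥ 2, so q(k + 1) is composite, and xy^(q+1) z ∉ L.

This contradicts the pumping lemma, which requires xy^i z ∈ L for all i ≥ 0.
Hence L = {a^p : p is prime} is not regular. ∎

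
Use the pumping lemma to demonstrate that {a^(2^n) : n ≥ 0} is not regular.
Assume for contradiction that L is regular, and let p ≥ 1 be the pumping length given by the pumping lemma.
Choose s = a^(2^p). Then s ∈ L and |s| = 2^p ≥ p.
By the pumping lemma, s = xyz for some x, y, z with |xy| ≤ p, |y| ≥ 1, and xy^i z ∈ L for every i ≥ 0.
Here y = a^k for some k with 1 ≤ k ≤ |xy| ≤ p, and p < 2^p.

Take i = 2: |xy²z| = 2^p + k.
Now 2^p < 2^p + k ≤ 2^p + p < 2^p + 2^p = 2^(p+1).
So |xy²z| lies strictly between the consecutive powers of two 2^p and 2^(p+1), hence is not a power of 2, and xy²z ∉ L.

This contradicts the pumping lemma, which requires xy^i z ∈ L for all i ≥ 0.
Hence L = {a^(2^n) : n ≥ 0} is not regular. ∎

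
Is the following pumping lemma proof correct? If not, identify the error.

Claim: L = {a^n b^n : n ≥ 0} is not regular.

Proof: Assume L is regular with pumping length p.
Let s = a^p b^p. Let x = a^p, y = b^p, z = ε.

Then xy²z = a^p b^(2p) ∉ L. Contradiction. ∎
The proof is INCORRECT.

Error: The decomposition violates |xy| ≤ p.
With x = a^p and y = b^p, we have |xy| = 2p > p.
The pumping lemma requires |xy| ≤ p, so y must be within the first p characters.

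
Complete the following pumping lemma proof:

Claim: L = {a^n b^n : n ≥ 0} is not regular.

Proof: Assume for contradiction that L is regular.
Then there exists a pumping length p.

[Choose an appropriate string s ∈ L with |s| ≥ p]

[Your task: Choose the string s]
s = a^p b^p

This string is in L (has equal a's and b's) and has length 2p ≥ p.
Any decomposition xyz with |xy| ≤ p means y consists only of a's,
so pumping will unbalance the counts.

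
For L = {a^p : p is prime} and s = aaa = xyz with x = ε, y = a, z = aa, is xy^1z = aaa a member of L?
Yes

xy¹z = ε · a · aa = aaa.
aaa has length 3, which is prime, so it is in L.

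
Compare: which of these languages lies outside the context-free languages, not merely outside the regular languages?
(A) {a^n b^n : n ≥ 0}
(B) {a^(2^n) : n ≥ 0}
(B) {a^(2^n) : n ≥ 0}

(B) {a^(2^n) : n ≥ 0} requires the CFL pumping lemma.

- {a^n b^n : n ≥ 0} is context-free (but not regular)
  • Can be shown non-regular with the regular pumping lemma
  • After pumping, the number of a's and b's become unequal

- {a^(2^n) : n ≥ 0} is NOT context-free
  • Requires the CFL pumping lemma to prove
  • Gaps between powers of 2 grow exponentially

The CFL pumping lemma is "stronger" in that it can prove non-membership
in the larger class of context-free languages.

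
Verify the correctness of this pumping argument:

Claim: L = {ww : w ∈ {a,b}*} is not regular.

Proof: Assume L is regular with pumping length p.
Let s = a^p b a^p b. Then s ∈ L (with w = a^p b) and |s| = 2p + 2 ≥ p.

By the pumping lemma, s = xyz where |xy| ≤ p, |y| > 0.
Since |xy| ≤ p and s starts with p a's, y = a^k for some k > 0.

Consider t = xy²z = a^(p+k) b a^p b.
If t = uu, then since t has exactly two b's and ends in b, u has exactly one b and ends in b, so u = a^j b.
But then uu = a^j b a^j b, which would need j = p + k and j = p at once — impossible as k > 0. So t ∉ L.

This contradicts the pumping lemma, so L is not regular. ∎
The proof is correct.

This proof is valid because:
1. s = a^p b a^p b is in L and is chosen in terms of p, so |s| ≥ p holds for every p
2. The decomposition analysis is correct: |xy| ≤ p forces y to lie inside the leading a's
3. The contradiction is valid: the argument shows a^(p+k) b a^p b cannot be split into two equal halves
4. The conclusion follows logically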